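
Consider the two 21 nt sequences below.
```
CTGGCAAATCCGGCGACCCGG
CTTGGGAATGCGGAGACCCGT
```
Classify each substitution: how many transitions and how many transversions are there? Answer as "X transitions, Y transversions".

1 transition, 5 transversions

Transitions (purine↔purine or pyrimidine↔pyrimidine): 6 A→G.
Transversions (purine↔pyrimidine): 3 G→T, 5 C→G, 10 C→G, 14 C→A, 21 G→T.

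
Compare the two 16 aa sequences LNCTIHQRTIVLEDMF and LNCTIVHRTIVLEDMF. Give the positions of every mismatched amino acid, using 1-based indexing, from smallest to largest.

Differences at position 6 (H→V), position 7 (Q→H).

6, 7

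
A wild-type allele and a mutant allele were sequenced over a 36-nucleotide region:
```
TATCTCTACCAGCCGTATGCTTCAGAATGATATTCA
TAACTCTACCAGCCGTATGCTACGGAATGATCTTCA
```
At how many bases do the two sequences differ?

4

Mismatches (1-based): base 3: T→A; base 22: T→A; base 24: A→G; base 32: A→C.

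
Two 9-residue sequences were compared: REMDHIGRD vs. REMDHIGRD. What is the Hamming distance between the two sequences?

0

No positions differ; the sequences are identical.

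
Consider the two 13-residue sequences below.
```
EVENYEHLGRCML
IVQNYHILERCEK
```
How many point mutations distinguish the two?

The sequences differ at residues 1, 3, 6, 7, 9, 12, 13 (1-based) — 7 in total.

7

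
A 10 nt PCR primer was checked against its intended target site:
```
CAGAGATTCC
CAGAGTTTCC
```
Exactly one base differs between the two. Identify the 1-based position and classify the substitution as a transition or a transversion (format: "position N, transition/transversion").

position 6, transversion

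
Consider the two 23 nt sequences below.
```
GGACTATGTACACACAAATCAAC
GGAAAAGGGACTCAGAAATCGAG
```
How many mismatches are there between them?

8

The sequences differ at positions 4, 5, 7, 9, 12, 15, 21, 23 (1-based) — 8 in total.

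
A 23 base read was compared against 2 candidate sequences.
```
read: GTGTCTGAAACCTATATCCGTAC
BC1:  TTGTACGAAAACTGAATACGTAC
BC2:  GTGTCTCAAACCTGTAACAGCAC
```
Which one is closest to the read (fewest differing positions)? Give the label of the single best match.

Hamming distances to read — BC1: 7; BC2: 5.
Smallest is BC2 with 5 mismatches.

BC2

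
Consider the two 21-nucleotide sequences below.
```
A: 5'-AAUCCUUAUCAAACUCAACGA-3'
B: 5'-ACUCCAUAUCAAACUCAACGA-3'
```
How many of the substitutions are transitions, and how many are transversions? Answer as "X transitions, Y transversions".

0 transitions, 2 transversions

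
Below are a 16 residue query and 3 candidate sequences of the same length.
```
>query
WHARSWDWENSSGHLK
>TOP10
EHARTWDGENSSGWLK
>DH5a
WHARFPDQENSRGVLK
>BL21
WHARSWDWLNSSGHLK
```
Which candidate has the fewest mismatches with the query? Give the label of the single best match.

Hamming distances to query — TOP10: 4; DH5a: 5; BL21: 1.
Smallest is BL21 with 1 mismatch.

BL21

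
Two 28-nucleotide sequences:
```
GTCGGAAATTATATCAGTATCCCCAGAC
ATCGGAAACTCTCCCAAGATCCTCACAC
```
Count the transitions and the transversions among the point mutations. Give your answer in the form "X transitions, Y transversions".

Mismatches (1-based):
site 1: G→A (purine→purine, transition)
site 9: T→C (pyrimidine→pyrimidine, transition)
site 11: A→C (purine→pyrimidine, transversion)
site 13: A→C (purine→pyrimidine, transversion)
site 14: T→C (pyrimidine→pyrimidine, transition)
site 17: G→A (purine→purine, transition)
site 18: T→G (pyrimidine→purine, transversion)
site 23: C→T (pyrimidine→pyrimidine, transition)
site 26: G→C (purine→pyrimidine, transversion)

5 transitions, 4 transversions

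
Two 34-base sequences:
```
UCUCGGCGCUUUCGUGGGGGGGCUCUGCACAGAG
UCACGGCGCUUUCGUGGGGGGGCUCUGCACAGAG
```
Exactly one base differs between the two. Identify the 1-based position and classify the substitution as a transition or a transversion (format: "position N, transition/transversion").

The sequences differ only at position 3: U→A (pyrimidine→purine), a transversion.

position 3, transversion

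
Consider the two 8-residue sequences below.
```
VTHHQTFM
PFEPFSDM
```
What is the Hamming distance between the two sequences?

7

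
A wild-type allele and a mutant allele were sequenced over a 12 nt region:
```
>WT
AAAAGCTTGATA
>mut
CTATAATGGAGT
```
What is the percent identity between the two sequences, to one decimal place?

33.3%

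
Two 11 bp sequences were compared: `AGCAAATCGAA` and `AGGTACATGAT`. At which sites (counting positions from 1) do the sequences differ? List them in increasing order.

Differences at site 3 (C→G), site 4 (A→T), site 6 (A→C), site 7 (T→A), site 8 (C→T), site 11 (A→T).

3, 4, 6, 7, 8, 11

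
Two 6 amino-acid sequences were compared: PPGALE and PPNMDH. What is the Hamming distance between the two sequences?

Comparing position by position, 4 positions differ: 3 (G/N), 4 (A/M), 5 (L/D), 6 (E/H).

4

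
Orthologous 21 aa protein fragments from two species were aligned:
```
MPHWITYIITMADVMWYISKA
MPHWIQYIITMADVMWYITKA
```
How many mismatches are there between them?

2

Comparing position by position, 2 residues differ: 6 (T/Q), 19 (S/T).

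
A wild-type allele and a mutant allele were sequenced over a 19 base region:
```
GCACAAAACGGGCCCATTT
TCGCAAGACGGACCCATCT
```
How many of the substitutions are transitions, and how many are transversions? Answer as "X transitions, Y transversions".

Transitions (purine↔purine or pyrimidine↔pyrimidine): 3 A→G, 7 A→G, 12 G→A, 18 T→C.
Transversions (purine↔pyrimidine): 1 G→T.

4 transitions, 1 transversion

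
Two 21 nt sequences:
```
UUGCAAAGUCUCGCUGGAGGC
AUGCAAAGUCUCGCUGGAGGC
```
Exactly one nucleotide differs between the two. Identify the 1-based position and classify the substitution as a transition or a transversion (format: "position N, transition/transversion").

position 1, transversion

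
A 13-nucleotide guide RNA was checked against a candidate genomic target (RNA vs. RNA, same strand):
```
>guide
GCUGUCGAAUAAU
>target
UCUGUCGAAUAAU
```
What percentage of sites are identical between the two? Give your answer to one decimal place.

Mismatch at position 1 (1-based): 1 of 13.
Identical positions: 12/13 = 92.31% → 92.3%.

92.3%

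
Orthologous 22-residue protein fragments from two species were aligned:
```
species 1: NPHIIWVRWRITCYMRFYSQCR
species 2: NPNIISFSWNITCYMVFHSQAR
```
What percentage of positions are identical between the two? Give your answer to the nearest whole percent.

64%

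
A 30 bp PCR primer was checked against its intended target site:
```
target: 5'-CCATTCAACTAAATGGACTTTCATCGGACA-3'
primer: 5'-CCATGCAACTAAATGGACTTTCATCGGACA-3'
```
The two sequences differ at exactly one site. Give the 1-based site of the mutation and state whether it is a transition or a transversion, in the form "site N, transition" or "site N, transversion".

Site 5 changes T→G. T is a pyrimidine and G is a purine, so this is a transversion.

site 5, transversion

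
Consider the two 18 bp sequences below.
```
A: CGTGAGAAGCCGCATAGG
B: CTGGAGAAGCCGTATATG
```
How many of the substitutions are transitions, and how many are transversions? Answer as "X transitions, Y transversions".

Mismatches (1-based):
position 2: G→T (purine→pyrimidine, transversion)
position 3: T→G (pyrimidine→purine, transversion)
position 13: C→T (pyrimidine→pyrimidine, transition)
position 17: G→T (purine→pyrimidine, transversion)

1 transition, 3 transversions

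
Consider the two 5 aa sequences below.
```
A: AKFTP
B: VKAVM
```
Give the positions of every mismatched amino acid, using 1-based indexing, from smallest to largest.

1, 3, 4, 5

Differences at position 1 (A→V), position 3 (F→A), position 4 (T→V), position 5 (P→M).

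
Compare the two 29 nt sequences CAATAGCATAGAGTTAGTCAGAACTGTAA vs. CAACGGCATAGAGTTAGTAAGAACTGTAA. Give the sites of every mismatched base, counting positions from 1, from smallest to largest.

Scanning 1-based: 4: T/C; 5: A/G; 19: C/A.

4, 5, 19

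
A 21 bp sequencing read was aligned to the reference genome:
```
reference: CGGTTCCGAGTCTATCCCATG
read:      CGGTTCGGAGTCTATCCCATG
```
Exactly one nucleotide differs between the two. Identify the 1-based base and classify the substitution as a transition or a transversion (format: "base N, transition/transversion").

base 7, transversion

Base 7 changes C→G. C is a pyrimidine and G is a purine, so this is a transversion.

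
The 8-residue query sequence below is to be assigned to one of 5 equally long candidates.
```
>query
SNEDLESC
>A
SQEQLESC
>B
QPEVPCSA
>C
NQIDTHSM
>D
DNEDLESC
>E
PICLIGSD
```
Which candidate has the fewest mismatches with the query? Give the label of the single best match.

D

A differs at 2 positions; B differs at 6 positions; C differs at 6 positions; D differs at 1 position; E differs at 7 positions. The closest is D.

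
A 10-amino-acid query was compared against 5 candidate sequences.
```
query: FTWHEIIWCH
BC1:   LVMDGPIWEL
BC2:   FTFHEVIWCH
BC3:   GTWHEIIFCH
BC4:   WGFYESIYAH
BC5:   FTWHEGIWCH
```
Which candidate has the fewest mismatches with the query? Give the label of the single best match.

BC5

BC1 differs at 8 positions; BC2 differs at 2 positions; BC3 differs at 2 positions; BC4 differs at 7 positions; BC5 differs at 1 position. The closest is BC5.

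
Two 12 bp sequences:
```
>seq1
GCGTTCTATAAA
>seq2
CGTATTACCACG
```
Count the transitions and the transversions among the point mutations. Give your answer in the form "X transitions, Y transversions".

Transitions (purine↔purine or pyrimidine↔pyrimidine): 6 C→T, 9 T→C, 12 A→G.
Transversions (purine↔pyrimidine): 1 G→C, 2 C→G, 3 G→T, 4 T→A, 7 T→A, 8 A→C, 11 A→C.

3 transitions, 7 transversions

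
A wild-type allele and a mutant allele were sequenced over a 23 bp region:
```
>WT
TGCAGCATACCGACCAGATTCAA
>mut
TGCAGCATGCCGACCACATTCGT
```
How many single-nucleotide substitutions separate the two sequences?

4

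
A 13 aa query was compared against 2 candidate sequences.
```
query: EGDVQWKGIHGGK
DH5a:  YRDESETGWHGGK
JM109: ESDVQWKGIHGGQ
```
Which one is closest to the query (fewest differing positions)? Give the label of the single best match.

DH5a differs at 7 positions; JM109 differs at 2 positions. The closest is JM109.

JM109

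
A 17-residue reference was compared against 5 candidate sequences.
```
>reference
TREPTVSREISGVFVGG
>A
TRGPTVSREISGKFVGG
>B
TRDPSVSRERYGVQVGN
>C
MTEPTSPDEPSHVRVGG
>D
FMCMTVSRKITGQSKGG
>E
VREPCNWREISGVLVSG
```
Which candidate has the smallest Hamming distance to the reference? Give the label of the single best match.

A

Hamming distances to reference — A: 2; B: 6; C: 8; D: 9; E: 6.
Smallest is A with 2 mismatches.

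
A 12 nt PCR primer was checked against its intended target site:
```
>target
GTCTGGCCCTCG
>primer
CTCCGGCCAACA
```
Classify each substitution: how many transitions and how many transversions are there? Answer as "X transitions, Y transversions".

Transitions (purine↔purine or pyrimidine↔pyrimidine): 4 T→C, 12 G→A.
Transversions (purine↔pyrimidine): 1 G→C, 9 C→A, 10 T→A.

2 transitions, 3 transversions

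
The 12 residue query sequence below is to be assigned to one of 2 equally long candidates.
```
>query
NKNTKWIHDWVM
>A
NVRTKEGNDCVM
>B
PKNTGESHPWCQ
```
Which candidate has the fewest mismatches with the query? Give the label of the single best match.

A

A differs at 6 residues; B differs at 7 residues. The closest is A.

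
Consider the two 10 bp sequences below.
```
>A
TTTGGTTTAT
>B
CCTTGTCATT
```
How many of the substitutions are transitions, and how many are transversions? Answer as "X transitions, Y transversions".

3 transitions, 3 transversions

Mismatches (1-based):
site 1: T→C (pyrimidine→pyrimidine, transition)
site 2: T→C (pyrimidine→pyrimidine, transition)
site 4: G→T (purine→pyrimidine, transversion)
site 7: T→C (pyrimidine→pyrimidine, transition)
site 8: T→A (pyrimidine→purine, transversion)
site 9: A→T (purine→pyrimidine, transversion)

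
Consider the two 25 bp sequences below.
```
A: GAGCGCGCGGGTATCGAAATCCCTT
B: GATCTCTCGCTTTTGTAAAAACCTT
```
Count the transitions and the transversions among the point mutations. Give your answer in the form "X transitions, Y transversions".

0 transitions, 10 transversions

Mismatches (1-based):
base 3: G→T (purine→pyrimidine, transversion)
base 5: G→T (purine→pyrimidine, transversion)
base 7: G→T (purine→pyrimidine, transversion)
base 10: G→C (purine→pyrimidine, transversion)
base 11: G→T (purine→pyrimidine, transversion)
base 13: A→T (purine→pyrimidine, transversion)
base 15: C→G (pyrimidine→purine, transversion)
base 16: G→T (purine→pyrimidine, transversion)
base 20: T→A (pyrimidine→purine, transversion)
base 21: C→A (pyrimidine→purine, transversion)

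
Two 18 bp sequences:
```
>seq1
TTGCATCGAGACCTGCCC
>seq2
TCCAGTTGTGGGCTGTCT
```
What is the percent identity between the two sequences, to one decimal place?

44.4%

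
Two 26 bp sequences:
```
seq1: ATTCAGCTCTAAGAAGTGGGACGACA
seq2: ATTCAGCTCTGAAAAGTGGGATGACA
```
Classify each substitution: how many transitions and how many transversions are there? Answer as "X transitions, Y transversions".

3 transitions, 0 transversions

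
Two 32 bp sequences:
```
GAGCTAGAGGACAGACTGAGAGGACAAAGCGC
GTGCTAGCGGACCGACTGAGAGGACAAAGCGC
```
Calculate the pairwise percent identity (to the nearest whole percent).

91%

3 positions differ (2, 8, 13), so 29 of 32 match: 29/32 = 90.62%.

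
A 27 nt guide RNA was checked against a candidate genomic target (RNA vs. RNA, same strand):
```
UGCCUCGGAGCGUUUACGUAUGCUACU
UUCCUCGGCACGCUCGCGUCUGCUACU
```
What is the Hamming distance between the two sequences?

Mismatches (1-based): site 2: G→U; site 9: A→C; site 10: G→A; site 13: U→C; site 15: U→C; site 16: A→G; site 20: A→C.

7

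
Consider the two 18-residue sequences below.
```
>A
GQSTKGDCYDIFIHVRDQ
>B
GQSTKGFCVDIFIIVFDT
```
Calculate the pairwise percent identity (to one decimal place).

72.2%

5 positions differ (7, 9, 14, 16, 18), so 13 of 18 match: 13/18 = 72.22%.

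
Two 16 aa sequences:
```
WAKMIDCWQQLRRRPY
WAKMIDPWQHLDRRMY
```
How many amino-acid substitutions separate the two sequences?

Comparing position by position, 4 residues differ: 7 (C/P), 10 (Q/H), 12 (R/D), 15 (P/M).

4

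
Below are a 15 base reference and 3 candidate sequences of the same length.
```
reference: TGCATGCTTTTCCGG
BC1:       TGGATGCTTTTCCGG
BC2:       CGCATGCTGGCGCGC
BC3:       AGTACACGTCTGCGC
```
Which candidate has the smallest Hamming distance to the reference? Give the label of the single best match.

BC1 differs at 1 site; BC2 differs at 6 sites; BC3 differs at 8 sites. The closest is BC1.

BC1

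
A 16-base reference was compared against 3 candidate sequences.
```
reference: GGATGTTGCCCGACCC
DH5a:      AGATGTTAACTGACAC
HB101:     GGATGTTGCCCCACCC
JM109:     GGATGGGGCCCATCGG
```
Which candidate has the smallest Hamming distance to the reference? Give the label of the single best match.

DH5a differs at 5 bases; HB101 differs at 1 base; JM109 differs at 6 bases. The closest is HB101.

HB101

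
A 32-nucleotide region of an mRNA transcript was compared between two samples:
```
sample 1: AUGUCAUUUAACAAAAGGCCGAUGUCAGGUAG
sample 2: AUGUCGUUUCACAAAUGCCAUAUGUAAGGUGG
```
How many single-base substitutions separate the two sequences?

The sequences differ at bases 6, 10, 16, 18, 20, 21, 26, 31 (1-based) — 8 in total.

8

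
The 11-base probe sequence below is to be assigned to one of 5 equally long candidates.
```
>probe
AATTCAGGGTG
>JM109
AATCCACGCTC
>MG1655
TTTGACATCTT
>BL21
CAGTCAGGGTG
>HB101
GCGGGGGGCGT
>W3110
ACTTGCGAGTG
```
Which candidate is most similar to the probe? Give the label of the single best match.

BL21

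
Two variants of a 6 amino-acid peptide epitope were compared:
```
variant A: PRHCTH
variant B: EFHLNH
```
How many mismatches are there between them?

4

Mismatches (1-based): residue 1: P→E; residue 2: R→F; residue 4: C→L; residue 5: T→N.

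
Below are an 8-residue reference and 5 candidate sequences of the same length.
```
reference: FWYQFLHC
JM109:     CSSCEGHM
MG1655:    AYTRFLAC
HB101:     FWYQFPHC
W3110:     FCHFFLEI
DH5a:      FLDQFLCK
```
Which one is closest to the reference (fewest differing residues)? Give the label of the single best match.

HB101

Hamming distances to reference — JM109: 7; MG1655: 5; HB101: 1; W3110: 5; DH5a: 4.
Smallest is HB101 with 1 mismatch.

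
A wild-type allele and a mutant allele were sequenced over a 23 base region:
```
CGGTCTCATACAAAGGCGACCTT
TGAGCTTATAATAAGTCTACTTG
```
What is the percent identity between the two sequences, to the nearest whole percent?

57%

10 positions differ (1, 3, 4, 7, 11, 12, 16, 18, 21, 23), so 13 of 23 match: 13/23 = 56.52%.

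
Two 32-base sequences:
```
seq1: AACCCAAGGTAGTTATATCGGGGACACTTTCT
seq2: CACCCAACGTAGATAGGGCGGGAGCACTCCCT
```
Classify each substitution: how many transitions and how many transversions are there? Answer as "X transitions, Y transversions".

5 transitions, 5 transversions

Mismatches (1-based):
site 1: A→C (purine→pyrimidine, transversion)
site 8: G→C (purine→pyrimidine, transversion)
site 13: T→A (pyrimidine→purine, transversion)
site 16: T→G (pyrimidine→purine, transversion)
site 17: A→G (purine→purine, transition)
site 18: T→G (pyrimidine→purine, transversion)
site 23: G→A (purine→purine, transition)
site 24: A→G (purine→purine, transition)
site 29: T→C (pyrimidine→pyrimidine, transition)
site 30: T→C (pyrimidine→pyrimidine, transition)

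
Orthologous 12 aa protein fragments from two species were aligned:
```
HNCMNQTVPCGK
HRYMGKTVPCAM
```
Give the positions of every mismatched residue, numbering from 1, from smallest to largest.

Differences at position 2 (N→R), position 3 (C→Y), position 5 (N→G), position 6 (Q→K), position 11 (G→A), position 12 (K→M).

2, 3, 5, 6, 11, 12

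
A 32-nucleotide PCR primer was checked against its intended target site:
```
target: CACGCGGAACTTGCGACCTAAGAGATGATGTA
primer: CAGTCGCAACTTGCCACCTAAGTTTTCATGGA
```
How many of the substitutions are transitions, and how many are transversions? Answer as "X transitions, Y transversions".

Mismatches (1-based):
site 3: C→G (pyrimidine→purine, transversion)
site 4: G→T (purine→pyrimidine, transversion)
site 7: G→C (purine→pyrimidine, transversion)
site 15: G→C (purine→pyrimidine, transversion)
site 23: A→T (purine→pyrimidine, transversion)
site 24: G→T (purine→pyrimidine, transversion)
site 25: A→T (purine→pyrimidine, transversion)
site 27: G→C (purine→pyrimidine, transversion)
site 31: T→G (pyrimidine→purine, transversion)

0 transitions, 9 transversions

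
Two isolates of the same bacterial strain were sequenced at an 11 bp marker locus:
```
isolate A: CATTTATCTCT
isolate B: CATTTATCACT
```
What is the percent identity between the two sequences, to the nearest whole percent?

91%

1 position differs (9), so 10 of 11 match: 10/11 = 90.91%.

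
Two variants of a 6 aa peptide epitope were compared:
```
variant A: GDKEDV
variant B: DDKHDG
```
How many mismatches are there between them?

3

Comparing position by position, 3 positions differ: 1 (G/D), 4 (E/H), 6 (V/G).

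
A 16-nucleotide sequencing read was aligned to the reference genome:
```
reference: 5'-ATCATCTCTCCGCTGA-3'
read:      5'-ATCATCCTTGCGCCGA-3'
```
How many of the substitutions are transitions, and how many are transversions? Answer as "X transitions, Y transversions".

3 transitions, 1 transversion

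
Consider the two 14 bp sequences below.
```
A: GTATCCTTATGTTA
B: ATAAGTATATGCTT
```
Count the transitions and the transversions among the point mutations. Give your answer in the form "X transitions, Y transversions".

3 transitions, 4 transversions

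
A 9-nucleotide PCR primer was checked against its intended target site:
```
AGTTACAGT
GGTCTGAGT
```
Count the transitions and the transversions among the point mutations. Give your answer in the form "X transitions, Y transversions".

Transitions (purine↔purine or pyrimidine↔pyrimidine): 1 A→G, 4 T→C.
Transversions (purine↔pyrimidine): 5 A→T, 6 C→G.

2 transitions, 2 transversions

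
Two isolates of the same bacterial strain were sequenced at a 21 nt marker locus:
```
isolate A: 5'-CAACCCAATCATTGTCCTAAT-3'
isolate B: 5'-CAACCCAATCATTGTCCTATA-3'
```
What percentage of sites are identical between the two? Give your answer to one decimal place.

Mismatches at positions 20, 21 (1-based): 2 of 21.
Identical positions: 19/21 = 90.48% → 90.5%.

90.5%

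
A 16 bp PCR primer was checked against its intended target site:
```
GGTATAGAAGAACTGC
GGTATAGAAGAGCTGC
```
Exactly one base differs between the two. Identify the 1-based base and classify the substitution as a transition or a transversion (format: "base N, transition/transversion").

base 12, transition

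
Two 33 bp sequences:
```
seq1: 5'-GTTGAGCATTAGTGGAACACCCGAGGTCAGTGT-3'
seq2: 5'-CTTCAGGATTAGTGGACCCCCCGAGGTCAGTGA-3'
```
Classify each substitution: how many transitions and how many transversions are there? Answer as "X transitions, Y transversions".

0 transitions, 6 transversions

Mismatches (1-based):
base 1: G→C (purine→pyrimidine, transversion)
base 4: G→C (purine→pyrimidine, transversion)
base 7: C→G (pyrimidine→purine, transversion)
base 17: A→C (purine→pyrimidine, transversion)
base 19: A→C (purine→pyrimidine, transversion)
base 33: T→A (pyrimidine→purine, transversion)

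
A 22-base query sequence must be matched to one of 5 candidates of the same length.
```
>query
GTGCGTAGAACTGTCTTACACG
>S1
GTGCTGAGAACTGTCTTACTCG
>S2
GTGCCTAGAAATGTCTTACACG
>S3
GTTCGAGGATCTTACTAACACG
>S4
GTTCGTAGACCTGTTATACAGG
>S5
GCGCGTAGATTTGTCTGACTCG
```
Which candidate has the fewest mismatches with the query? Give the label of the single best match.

S2

S1 differs at 3 positions; S2 differs at 2 positions; S3 differs at 7 positions; S4 differs at 5 positions; S5 differs at 5 positions. The closest is S2.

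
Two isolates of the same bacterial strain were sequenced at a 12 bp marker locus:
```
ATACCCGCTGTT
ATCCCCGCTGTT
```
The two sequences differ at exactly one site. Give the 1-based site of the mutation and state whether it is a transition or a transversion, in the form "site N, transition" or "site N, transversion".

site 3, transversion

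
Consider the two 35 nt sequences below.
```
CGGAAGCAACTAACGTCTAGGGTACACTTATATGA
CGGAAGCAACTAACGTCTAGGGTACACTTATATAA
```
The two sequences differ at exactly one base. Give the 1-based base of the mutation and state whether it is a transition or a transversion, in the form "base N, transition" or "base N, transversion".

Base 34 changes G→A. G is a purine and A is a purine, so this is a transition.

base 34, transition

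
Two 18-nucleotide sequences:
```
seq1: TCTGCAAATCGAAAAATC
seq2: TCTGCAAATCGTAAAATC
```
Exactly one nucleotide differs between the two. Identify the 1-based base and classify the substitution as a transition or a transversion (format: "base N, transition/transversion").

base 12, transversion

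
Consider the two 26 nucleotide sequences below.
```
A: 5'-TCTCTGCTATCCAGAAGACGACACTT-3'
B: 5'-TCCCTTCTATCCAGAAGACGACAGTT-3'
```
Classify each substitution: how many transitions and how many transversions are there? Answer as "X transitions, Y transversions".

Mismatches (1-based):
site 3: T→C (pyrimidine→pyrimidine, transition)
site 6: G→T (purine→pyrimidine, transversion)
site 24: C→G (pyrimidine→purine, transversion)

1 transition, 2 transversions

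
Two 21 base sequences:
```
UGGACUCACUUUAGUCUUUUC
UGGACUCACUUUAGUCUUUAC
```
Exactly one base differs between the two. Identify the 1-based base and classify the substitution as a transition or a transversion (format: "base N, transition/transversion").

Base 20 changes U→A. U is a pyrimidine and A is a purine, so this is a transversion.

base 20, transversion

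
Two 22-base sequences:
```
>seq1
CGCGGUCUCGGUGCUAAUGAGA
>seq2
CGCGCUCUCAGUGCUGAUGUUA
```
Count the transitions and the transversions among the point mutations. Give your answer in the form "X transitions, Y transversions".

Transitions (purine↔purine or pyrimidine↔pyrimidine): 10 G→A, 16 A→G.
Transversions (purine↔pyrimidine): 5 G→C, 20 A→U, 21 G→U.

2 transitions, 3 transversions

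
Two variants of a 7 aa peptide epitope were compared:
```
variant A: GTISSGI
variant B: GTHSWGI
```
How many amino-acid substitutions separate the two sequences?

2

Mismatches (1-based): position 3: I→H; position 5: S→W.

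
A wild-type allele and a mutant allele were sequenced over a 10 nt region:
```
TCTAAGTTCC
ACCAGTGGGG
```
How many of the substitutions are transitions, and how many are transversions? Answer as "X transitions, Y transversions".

2 transitions, 6 transversions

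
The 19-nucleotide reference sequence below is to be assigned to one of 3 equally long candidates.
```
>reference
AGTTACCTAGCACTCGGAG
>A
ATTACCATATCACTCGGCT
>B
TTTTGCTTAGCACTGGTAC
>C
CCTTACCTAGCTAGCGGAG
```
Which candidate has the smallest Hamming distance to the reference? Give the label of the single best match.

Hamming distances to reference — A: 7; B: 7; C: 5.
Smallest is C with 5 mismatches.

C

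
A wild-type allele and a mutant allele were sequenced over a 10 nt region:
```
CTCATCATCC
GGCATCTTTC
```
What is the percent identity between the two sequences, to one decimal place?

60.0%

4 positions differ (1, 2, 7, 9), so 6 of 10 match: 6/10 = 60%.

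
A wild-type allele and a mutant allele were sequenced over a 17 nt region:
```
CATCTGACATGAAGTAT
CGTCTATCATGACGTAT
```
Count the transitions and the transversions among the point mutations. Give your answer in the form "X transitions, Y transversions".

Mismatches (1-based):
site 2: A→G (purine→purine, transition)
site 6: G→A (purine→purine, transition)
site 7: A→T (purine→pyrimidine, transversion)
site 13: A→C (purine→pyrimidine, transversion)

2 transitions, 2 transversions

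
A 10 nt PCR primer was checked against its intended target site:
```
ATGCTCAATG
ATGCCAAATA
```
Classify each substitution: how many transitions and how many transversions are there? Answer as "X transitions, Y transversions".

Transitions (purine↔purine or pyrimidine↔pyrimidine): 5 T→C, 10 G→A.
Transversions (purine↔pyrimidine): 6 C→A.

2 transitions, 1 transversion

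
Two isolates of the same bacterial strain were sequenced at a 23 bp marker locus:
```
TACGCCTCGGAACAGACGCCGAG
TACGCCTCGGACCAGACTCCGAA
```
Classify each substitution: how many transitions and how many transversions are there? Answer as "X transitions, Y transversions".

1 transition, 2 transversions

Mismatches (1-based):
site 12: A→C (purine→pyrimidine, transversion)
site 18: G→T (purine→pyrimidine, transversion)
site 23: G→A (purine→purine, transition)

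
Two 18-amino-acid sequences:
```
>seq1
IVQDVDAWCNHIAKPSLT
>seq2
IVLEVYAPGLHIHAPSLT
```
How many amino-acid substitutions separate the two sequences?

8

The sequences differ at positions 3, 4, 6, 8, 9, 10, 13, 14 (1-based) — 8 in total.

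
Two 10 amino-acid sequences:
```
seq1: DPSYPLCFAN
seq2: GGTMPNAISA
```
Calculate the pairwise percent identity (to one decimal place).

10.0%

9 positions differ (1, 2, 3, 4, 6, 7, 8, 9, 10), so 1 of 10 match: 1/10 = 10%.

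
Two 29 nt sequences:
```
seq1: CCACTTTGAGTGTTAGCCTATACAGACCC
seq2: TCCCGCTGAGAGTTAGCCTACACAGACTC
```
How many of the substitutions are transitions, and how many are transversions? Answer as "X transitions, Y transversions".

Mismatches (1-based):
site 1: C→T (pyrimidine→pyrimidine, transition)
site 3: A→C (purine→pyrimidine, transversion)
site 5: T→G (pyrimidine→purine, transversion)
site 6: T→C (pyrimidine→pyrimidine, transition)
site 11: T→A (pyrimidine→purine, transversion)
site 21: T→C (pyrimidine→pyrimidine, transition)
site 28: C→T (pyrimidine→pyrimidine, transition)

4 transitions, 3 transversions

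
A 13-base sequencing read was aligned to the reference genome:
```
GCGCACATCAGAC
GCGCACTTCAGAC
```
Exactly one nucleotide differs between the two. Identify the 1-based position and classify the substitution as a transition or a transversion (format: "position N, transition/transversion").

The sequences differ only at position 7: A→T (purine→pyrimidine), a transversion.

position 7, transversion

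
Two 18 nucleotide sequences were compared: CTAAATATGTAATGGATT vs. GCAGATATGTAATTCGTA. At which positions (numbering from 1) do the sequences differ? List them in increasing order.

1, 2, 4, 14, 15, 16, 18

Scanning 1-based: 1: C/G; 2: T/C; 4: A/G; 14: G/T; 15: G/C; 16: A/G; 18: T/A.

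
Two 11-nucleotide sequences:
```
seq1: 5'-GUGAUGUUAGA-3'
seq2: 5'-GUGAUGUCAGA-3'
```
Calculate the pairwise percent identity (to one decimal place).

90.9%

Mismatch at position 8 (1-based): 1 of 11.
Identical positions: 10/11 = 90.91% → 90.9%.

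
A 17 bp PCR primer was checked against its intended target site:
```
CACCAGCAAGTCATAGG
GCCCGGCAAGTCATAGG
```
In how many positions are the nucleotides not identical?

The sequences differ at positions 1, 2, 5 (1-based) — 3 in total.

3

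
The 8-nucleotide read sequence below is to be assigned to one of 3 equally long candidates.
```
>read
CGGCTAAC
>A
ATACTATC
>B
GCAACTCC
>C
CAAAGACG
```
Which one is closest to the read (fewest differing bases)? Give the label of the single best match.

A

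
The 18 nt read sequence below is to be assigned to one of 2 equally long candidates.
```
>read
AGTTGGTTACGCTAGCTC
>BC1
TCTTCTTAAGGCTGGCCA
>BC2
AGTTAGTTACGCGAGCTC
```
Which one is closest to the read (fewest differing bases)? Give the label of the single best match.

BC2

BC1 differs at 9 bases; BC2 differs at 2 bases. The closest is BC2.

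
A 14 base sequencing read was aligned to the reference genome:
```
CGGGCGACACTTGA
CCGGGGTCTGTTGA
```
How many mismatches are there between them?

5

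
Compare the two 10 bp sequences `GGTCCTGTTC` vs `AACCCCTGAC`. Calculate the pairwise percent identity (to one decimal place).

30.0%

Mismatches at positions 1, 2, 3, 6, 7, 8, 9 (1-based): 7 of 10.
Identical positions: 3/10 = 30% → 30.0%.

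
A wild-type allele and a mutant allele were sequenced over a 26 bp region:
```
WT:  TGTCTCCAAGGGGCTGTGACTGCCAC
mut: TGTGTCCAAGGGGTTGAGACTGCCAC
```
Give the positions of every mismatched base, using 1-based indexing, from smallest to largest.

Scanning 1-based: 4: C/G; 14: C/T; 17: T/A.

4, 14, 17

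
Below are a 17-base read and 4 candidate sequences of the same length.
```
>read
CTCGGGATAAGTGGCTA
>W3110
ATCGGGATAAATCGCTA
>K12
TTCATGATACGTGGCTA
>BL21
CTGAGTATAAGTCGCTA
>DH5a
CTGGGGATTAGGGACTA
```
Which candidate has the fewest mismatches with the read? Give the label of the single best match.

W3110 differs at 3 sites; K12 differs at 4 sites; BL21 differs at 4 sites; DH5a differs at 4 sites. The closest is W3110.

W3110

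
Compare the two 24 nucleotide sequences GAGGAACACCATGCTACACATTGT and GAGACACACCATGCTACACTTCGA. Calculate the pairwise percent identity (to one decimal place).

79.2%

Mismatches at positions 4, 5, 20, 22, 24 (1-based): 5 of 24.
Identical positions: 19/24 = 79.17% → 79.2%.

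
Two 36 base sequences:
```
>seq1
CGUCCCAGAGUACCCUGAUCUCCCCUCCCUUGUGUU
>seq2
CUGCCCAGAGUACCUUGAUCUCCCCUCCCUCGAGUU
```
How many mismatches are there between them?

5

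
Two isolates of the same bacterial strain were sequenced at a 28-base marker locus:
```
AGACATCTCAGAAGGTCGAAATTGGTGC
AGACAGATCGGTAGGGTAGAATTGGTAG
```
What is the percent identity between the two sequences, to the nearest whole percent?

64%

10 positions differ (6, 7, 10, 12, 16, 17, 18, 19, 27, 28), so 18 of 28 match: 18/28 = 64.29%.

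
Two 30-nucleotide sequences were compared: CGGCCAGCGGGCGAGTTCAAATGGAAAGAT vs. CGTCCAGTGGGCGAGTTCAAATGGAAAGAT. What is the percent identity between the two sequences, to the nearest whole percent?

2 positions differ (3, 8), so 28 of 30 match: 28/30 = 93.33%.

93%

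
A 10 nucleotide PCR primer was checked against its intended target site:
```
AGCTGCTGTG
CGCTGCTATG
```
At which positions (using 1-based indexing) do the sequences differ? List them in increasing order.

1, 8

Differences at position 1 (A→C), position 8 (G→A).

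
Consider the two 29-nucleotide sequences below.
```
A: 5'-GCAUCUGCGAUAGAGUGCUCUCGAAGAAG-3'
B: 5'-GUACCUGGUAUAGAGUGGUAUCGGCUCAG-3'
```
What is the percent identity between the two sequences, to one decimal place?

65.5%

10 positions differ (2, 4, 8, 9, 18, 20, 24, 25, 26, 27), so 19 of 29 match: 19/29 = 65.52%.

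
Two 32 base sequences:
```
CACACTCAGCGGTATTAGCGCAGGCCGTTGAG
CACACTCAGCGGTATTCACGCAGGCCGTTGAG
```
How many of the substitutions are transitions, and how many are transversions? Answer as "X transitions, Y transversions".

Transitions (purine↔purine or pyrimidine↔pyrimidine): 18 G→A.
Transversions (purine↔pyrimidine): 17 A→C.

1 transition, 1 transversion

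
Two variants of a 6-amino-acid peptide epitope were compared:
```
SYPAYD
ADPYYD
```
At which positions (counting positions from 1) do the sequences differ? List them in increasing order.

Scanning 1-based: 1: S/A; 2: Y/D; 4: A/Y.

1, 2, 4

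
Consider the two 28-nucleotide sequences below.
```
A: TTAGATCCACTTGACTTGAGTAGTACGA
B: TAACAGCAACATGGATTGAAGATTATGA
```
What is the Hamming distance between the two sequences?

11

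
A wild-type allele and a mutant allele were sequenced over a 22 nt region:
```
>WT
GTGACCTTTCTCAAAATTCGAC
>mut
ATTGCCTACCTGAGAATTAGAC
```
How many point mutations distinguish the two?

8

The sequences differ at bases 1, 3, 4, 8, 9, 12, 14, 19 (1-based) — 8 in total.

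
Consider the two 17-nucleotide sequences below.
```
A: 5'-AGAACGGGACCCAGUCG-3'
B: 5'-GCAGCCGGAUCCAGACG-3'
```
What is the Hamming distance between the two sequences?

6

The sequences differ at bases 1, 2, 4, 6, 10, 15 (1-based) — 6 in total.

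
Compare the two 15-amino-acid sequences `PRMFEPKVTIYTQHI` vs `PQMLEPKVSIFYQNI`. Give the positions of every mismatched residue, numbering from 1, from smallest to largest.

2, 4, 9, 11, 12, 14

Scanning 1-based: 2: R/Q; 4: F/L; 9: T/S; 11: Y/F; 12: T/Y; 14: H/N.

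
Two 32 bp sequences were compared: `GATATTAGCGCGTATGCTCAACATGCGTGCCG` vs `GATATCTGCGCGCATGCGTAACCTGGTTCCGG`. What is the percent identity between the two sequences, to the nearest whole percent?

10 positions differ (6, 7, 13, 18, 19, 23, 26, 27, 29, 31), so 22 of 32 match: 22/32 = 68.75%.

69%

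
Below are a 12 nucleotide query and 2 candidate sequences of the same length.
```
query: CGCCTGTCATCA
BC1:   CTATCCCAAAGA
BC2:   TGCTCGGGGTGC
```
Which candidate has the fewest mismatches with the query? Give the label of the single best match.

BC2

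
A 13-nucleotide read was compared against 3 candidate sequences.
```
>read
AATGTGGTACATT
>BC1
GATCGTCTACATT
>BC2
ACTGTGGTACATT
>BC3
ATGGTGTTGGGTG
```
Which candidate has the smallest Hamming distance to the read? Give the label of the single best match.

BC2

Hamming distances to read — BC1: 5; BC2: 1; BC3: 7.
Smallest is BC2 with 1 mismatch.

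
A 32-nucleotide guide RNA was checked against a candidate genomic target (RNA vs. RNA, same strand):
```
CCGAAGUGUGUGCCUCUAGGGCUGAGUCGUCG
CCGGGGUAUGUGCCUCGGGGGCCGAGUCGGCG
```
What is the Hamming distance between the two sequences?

Mismatches (1-based): position 4: A→G; position 5: A→G; position 8: G→A; position 17: U→G; position 18: A→G; position 23: U→C; position 30: U→G.

7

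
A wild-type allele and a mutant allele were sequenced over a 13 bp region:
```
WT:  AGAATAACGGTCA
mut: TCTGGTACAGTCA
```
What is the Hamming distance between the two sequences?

The sequences differ at positions 1, 2, 3, 4, 5, 6, 9 (1-based) — 7 in total.

7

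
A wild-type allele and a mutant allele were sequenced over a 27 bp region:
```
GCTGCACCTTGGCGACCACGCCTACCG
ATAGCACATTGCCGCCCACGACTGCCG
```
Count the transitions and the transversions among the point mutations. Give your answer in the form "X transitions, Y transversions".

Mismatches (1-based):
site 1: G→A (purine→purine, transition)
site 2: C→T (pyrimidine→pyrimidine, transition)
site 3: T→A (pyrimidine→purine, transversion)
site 8: C→A (pyrimidine→purine, transversion)
site 12: G→C (purine→pyrimidine, transversion)
site 15: A→C (purine→pyrimidine, transversion)
site 21: C→A (pyrimidine→purine, transversion)
site 24: A→G (purine→purine, transition)

3 transitions, 5 transversions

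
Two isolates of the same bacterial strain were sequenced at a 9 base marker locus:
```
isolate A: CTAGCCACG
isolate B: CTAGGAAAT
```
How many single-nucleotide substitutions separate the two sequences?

4

The sequences differ at bases 5, 6, 8, 9 (1-based) — 4 in total.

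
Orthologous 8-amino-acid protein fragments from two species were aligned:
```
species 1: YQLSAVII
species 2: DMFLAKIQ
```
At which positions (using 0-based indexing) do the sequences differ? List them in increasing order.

Scanning 0-based: 0: Y/D; 1: Q/M; 2: L/F; 3: S/L; 5: V/K; 7: I/Q.

0, 1, 2, 3, 5, 7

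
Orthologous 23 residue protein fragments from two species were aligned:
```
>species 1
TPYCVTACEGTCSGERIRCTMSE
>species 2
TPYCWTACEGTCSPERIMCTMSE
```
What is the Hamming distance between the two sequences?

3

The sequences differ at positions 5, 14, 18 (1-based) — 3 in total.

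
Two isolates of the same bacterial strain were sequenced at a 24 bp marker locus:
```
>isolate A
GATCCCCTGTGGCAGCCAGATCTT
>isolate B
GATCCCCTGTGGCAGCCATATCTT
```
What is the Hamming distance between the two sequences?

1

Mismatches (1-based): base 19: G→T.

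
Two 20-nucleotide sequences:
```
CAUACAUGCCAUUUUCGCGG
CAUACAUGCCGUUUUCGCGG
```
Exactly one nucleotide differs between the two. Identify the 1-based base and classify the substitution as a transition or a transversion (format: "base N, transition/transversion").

base 11, transition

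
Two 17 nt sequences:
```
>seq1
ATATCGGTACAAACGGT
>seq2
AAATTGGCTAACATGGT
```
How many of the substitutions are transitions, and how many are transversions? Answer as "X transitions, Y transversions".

3 transitions, 4 transversions

Transitions (purine↔purine or pyrimidine↔pyrimidine): 5 C→T, 8 T→C, 14 C→T.
Transversions (purine↔pyrimidine): 2 T→A, 9 A→T, 10 C→A, 12 A→C.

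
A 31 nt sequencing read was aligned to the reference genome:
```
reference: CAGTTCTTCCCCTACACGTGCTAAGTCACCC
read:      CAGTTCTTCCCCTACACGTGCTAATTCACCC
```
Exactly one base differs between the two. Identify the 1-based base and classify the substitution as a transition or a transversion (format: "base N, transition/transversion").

base 25, transversion

The sequences differ only at base 25: G→T (purine→pyrimidine), a transversion.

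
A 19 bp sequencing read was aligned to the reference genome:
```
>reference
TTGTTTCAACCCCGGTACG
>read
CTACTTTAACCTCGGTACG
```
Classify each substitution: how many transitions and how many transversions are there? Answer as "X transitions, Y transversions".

Mismatches (1-based):
base 1: T→C (pyrimidine→pyrimidine, transition)
base 3: G→A (purine→purine, transition)
base 4: T→C (pyrimidine→pyrimidine, transition)
base 7: C→T (pyrimidine→pyrimidine, transition)
base 12: C→T (pyrimidine→pyrimidine, transition)

5 transitions, 0 transversions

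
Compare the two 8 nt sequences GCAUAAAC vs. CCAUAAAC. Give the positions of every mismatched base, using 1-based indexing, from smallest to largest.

Scanning 1-based: 1: G/C.

1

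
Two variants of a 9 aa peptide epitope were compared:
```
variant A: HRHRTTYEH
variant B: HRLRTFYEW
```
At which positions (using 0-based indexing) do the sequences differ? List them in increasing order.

Scanning 0-based: 2: H/L; 5: T/F; 8: H/W.

2, 5, 8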